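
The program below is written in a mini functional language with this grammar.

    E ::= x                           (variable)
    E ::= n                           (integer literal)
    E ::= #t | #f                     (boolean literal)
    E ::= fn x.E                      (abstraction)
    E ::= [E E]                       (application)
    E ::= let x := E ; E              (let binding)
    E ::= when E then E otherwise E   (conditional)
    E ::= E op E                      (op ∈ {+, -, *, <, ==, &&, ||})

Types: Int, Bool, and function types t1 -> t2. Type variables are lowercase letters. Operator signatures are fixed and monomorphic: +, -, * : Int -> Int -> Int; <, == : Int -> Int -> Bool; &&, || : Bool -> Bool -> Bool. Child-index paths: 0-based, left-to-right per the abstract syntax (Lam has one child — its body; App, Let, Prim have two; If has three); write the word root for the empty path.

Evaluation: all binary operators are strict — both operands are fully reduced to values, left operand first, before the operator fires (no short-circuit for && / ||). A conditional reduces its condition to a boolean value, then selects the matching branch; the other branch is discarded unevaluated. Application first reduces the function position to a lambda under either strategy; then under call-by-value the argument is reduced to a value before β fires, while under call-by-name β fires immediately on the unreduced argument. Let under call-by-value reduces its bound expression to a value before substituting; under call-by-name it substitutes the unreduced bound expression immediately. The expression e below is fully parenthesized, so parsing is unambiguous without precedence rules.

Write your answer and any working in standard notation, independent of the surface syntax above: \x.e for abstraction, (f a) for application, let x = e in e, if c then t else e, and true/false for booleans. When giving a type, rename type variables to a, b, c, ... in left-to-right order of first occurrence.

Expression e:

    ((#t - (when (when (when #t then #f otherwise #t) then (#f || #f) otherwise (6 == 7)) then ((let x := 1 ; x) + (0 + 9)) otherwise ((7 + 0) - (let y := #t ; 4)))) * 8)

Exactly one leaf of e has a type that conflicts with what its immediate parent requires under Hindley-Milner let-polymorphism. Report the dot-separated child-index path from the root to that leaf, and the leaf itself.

Answer: 0.0 : true

Working:
  unify Bool ~ Int
  FAIL: mismatch Bool ~ Int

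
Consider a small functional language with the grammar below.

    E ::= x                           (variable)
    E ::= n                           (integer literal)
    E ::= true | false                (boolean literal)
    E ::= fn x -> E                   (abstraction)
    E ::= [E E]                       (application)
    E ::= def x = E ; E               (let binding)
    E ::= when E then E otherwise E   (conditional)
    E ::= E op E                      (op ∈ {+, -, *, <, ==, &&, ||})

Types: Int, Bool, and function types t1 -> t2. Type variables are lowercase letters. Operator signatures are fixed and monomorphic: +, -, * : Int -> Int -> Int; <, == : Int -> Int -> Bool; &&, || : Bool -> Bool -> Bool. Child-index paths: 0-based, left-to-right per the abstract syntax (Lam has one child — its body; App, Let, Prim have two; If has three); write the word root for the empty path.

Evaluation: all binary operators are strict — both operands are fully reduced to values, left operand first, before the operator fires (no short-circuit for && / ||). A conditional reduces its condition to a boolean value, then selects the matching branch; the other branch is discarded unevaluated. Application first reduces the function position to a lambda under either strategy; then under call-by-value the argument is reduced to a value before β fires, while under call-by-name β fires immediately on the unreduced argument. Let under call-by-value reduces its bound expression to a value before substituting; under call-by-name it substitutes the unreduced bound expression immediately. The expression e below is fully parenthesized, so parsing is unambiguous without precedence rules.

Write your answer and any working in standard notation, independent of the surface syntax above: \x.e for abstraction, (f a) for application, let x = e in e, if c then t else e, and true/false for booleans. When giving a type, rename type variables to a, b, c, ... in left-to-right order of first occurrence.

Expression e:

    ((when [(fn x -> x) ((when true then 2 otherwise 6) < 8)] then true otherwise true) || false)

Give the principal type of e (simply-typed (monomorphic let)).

Working:
x : a
\x._ : a -> a
  unify Bool ~ Bool
  unify Int ~ Int
  unify Int ~ Int
  unify Int ~ Int
  unify a -> a ~ Bool -> b
  unify a ~ Bool
  unify Bool ~ b
_ _ : Bool
  unify Bool ~ Bool
  unify Bool ~ Bool
  unify Bool ~ Bool
  unify Bool ~ Bool

Answer: Bool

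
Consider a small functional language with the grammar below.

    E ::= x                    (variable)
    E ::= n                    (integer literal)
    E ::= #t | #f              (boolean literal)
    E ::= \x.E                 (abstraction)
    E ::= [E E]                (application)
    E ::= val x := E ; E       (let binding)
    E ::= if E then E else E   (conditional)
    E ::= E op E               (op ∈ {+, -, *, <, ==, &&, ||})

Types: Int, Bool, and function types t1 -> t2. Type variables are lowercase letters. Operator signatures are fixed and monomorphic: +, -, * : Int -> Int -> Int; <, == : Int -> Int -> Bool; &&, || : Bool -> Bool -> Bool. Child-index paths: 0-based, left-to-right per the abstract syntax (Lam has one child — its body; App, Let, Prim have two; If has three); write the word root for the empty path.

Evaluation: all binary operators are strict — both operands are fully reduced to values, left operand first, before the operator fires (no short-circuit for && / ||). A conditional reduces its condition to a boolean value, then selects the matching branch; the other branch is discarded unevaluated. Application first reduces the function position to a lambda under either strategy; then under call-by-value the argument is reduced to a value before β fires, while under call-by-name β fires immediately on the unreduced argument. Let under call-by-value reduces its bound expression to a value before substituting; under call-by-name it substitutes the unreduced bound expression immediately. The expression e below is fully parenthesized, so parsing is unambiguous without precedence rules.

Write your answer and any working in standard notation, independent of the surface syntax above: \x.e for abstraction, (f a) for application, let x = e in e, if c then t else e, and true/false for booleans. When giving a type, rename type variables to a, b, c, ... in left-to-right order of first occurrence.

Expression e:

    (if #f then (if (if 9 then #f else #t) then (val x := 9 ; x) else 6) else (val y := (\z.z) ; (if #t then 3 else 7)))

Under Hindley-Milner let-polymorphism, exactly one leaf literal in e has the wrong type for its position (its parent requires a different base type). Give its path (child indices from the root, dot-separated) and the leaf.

Working:
  unify Bool ~ Bool
  unify Int ~ Bool
  FAIL: mismatch Int ~ Bool

Answer: 1.0.0 : 9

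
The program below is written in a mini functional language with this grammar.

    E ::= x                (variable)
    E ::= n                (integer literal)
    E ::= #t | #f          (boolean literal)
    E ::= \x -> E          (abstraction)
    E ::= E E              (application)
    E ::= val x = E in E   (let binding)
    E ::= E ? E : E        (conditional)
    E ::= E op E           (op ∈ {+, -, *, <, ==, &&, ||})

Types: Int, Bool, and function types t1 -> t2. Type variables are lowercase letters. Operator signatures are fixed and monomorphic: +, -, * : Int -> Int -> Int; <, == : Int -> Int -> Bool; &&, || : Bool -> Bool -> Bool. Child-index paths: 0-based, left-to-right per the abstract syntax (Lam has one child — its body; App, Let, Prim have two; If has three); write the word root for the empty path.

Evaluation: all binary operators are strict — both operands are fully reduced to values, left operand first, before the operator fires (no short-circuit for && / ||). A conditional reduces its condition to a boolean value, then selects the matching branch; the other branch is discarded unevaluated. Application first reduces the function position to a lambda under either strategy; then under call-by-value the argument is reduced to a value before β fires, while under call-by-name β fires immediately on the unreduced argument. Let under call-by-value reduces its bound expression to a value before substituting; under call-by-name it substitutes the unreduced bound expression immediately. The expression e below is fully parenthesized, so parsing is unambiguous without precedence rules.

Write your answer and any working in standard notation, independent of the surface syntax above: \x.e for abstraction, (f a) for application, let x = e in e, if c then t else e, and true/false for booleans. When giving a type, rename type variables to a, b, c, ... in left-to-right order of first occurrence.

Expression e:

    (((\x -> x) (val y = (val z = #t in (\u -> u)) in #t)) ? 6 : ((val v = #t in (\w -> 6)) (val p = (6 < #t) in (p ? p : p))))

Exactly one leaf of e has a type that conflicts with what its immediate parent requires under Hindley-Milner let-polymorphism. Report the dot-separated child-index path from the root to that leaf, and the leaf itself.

Derivation:
x : a
\x._ : a -> a
let z : Bool
u : b
\u._ : b -> b
let y : forall. b -> b
  unify a -> a ~ Bool -> c
  unify a ~ Bool
  unify Bool ~ c
_ _ : Bool
  unify Bool ~ Bool
let v : Bool
\w._ : d -> Int
  unify Int ~ Int
  unify Bool ~ Int
  FAIL: mismatch Bool ~ Int

Answer: 2.1.0.1 : true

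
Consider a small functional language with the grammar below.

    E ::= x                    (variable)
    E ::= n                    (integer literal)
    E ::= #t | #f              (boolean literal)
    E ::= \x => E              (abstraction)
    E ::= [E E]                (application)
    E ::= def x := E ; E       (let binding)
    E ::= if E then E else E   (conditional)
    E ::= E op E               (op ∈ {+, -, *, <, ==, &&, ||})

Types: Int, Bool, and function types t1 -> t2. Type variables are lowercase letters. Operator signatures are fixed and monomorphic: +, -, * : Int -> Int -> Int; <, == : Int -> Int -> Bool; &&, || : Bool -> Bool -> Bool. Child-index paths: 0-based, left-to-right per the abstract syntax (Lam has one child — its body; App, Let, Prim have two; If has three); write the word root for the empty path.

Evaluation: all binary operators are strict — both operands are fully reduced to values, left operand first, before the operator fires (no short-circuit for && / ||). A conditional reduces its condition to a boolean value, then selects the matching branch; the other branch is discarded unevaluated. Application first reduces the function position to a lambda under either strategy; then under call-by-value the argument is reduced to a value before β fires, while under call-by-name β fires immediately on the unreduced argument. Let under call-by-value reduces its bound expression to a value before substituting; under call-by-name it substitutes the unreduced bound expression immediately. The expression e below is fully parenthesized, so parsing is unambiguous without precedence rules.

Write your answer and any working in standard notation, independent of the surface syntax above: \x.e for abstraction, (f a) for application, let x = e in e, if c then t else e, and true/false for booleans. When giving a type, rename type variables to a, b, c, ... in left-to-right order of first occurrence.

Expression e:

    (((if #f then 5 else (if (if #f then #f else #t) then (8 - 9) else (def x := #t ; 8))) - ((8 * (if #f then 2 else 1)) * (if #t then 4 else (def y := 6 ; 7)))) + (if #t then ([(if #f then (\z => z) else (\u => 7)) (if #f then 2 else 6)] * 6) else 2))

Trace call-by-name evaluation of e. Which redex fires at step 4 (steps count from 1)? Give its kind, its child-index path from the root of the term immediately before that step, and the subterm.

Answer: delta at 0.0 : (8 - 9)

Trace:
step 0: (((if false then 5 else (if (if false then false else true) then (8 - 9) else (let x = true in 8))) - ((8 * (if false then 2 else 1)) * (if true then 4 else (let y = 6 in 7)))) + (if true then (((if false then (\z.z) else (\u.7)) (if false then 2 else 6)) * 6) else 2))
step 1: [if@0.0] (((if (if false then false else true) then (8 - 9) else (let x = true in 8)) - ((8 * (if false then 2 else 1)) * (if true then 4 else (let y = 6 in 7)))) + (if true then (((if false then (\z.z) else (\u.7)) (if false then 2 else 6)) * 6) else 2))
step 2: [if@0.0.0] (((if true then (8 - 9) else (let x = true in 8)) - ((8 * (if false then 2 else 1)) * (if true then 4 else (let y = 6 in 7)))) + (if true then (((if false then (\z.z) else (\u.7)) (if false then 2 else 6)) * 6) else 2))
step 3: [if@0.0] (((8 - 9) - ((8 * (if false then 2 else 1)) * (if true then 4 else (let y = 6 in 7)))) + (if true then (((if false then (\z.z) else (\u.7)) (if false then 2 else 6)) * 6) else 2))
step 4: [delta@0.0] ((-1 - ((8 * (if false then 2 else 1)) * (if true then 4 else (let y = 6 in 7)))) + (if true then (((if false then (\z.z) else (\u.7)) (if false then 2 else 6)) * 6) else 2))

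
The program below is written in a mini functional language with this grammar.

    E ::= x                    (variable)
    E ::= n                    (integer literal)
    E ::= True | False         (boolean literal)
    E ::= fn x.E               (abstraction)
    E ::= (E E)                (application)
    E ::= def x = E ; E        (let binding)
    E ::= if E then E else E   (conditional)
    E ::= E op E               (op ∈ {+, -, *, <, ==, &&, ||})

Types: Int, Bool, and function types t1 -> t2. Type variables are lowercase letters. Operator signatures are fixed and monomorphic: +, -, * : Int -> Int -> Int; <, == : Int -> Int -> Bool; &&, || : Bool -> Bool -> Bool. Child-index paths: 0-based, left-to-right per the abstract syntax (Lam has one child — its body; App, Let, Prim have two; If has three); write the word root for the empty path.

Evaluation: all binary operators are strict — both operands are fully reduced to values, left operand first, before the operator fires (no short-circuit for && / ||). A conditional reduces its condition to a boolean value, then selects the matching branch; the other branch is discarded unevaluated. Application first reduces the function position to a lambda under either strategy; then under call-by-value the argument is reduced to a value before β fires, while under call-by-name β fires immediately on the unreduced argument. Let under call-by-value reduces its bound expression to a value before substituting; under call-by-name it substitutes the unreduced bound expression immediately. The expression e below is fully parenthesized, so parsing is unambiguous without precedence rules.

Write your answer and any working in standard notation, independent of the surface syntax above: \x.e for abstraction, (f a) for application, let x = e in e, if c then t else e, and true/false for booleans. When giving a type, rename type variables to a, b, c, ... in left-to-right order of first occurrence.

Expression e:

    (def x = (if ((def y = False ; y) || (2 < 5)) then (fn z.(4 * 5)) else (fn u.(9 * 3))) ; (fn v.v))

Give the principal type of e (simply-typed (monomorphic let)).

Answer: a -> a

Trace:
let y : Bool
y : Bool
  unify Bool ~ Bool
  unify Int ~ Int
  unify Int ~ Int
  unify Bool ~ Bool
  unify Bool ~ Bool
  unify Int ~ Int
  unify Int ~ Int
\z._ : a -> Int
  unify Int ~ Int
  unify Int ~ Int
\u._ : b -> Int
  unify a -> Int ~ b -> Int
  unify a ~ b
  unify Int ~ Int
let x : b -> Int
v : c
\v._ : c -> c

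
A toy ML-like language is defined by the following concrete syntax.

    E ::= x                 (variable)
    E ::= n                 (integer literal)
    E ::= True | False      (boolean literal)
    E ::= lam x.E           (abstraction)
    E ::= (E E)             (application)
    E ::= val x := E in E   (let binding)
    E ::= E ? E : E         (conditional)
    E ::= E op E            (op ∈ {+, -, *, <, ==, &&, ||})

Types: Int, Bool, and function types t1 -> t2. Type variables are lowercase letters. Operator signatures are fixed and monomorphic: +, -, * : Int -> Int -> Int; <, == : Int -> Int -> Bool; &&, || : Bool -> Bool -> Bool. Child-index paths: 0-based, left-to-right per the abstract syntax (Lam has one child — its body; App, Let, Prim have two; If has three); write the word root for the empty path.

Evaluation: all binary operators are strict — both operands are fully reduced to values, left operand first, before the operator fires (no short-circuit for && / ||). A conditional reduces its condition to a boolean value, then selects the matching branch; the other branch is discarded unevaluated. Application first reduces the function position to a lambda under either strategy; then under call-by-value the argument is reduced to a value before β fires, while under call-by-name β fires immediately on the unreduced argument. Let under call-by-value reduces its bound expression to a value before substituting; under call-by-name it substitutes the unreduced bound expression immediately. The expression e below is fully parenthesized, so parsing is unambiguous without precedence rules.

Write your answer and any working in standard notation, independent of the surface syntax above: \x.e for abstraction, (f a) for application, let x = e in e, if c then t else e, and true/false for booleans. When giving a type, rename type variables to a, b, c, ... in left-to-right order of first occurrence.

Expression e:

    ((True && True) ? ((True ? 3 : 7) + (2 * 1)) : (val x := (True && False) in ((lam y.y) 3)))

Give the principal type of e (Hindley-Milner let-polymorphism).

Trace:
  unify Bool ~ Bool
  unify Bool ~ Bool
  unify Bool ~ Bool
  unify Bool ~ Bool
  unify Int ~ Int
  unify Int ~ Int
  unify Int ~ Int
  unify Int ~ Int
  unify Int ~ Int
  unify Bool ~ Bool
  unify Bool ~ Bool
let x : Bool
y : a
\y._ : a -> a
  unify a -> a ~ Int -> b
  unify a ~ Int
  unify Int ~ b
_ _ : Int
  unify Int ~ Int

Answer: Int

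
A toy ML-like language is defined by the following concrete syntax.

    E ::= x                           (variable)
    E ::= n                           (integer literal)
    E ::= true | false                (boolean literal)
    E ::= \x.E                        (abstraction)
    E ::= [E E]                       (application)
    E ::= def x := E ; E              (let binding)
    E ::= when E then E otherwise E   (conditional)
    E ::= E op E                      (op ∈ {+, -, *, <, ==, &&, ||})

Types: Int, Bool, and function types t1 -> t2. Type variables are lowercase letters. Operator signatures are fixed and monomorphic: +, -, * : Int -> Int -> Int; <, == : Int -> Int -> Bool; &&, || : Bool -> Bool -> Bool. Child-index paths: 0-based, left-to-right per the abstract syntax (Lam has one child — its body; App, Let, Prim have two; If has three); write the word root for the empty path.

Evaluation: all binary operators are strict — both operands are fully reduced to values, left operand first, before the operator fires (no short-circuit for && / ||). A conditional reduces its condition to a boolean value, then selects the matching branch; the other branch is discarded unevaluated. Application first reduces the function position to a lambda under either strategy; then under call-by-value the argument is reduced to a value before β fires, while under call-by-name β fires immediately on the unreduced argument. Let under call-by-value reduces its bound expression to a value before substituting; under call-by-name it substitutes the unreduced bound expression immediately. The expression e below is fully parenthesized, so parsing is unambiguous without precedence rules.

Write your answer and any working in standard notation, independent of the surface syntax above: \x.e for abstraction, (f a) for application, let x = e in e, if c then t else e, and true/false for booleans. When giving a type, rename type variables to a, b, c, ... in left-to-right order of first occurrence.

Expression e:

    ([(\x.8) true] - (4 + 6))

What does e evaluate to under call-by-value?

Trace:
step 0: (((\x.8) true) - (4 + 6))
step 1: [beta@0] (8 - (4 + 6))
step 2: [delta@1] (8 - 10)
step 3: [delta@root] -2

Answer: -2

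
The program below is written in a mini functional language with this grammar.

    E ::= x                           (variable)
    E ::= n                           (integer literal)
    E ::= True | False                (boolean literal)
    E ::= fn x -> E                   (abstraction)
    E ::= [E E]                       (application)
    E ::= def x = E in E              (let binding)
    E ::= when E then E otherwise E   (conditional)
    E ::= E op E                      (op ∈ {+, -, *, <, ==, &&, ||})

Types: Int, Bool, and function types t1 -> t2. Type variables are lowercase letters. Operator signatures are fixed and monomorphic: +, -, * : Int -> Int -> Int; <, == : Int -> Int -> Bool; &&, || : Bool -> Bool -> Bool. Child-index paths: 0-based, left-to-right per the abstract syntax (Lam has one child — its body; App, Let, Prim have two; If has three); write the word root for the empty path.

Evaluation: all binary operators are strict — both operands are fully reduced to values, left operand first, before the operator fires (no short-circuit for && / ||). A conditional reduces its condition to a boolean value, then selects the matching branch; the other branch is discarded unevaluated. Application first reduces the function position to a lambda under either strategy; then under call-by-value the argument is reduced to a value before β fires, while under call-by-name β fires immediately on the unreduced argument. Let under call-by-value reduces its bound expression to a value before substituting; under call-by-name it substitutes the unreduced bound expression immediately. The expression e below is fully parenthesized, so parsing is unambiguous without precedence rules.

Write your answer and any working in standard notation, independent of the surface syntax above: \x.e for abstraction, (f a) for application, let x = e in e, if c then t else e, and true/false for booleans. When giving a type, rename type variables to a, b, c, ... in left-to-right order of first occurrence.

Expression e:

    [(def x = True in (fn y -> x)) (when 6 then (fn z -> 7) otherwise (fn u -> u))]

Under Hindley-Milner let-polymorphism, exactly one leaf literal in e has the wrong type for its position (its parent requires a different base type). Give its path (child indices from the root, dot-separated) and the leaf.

Working:
let x : Bool
x : Bool
\y._ : a -> Bool
  unify Int ~ Bool
  FAIL: mismatch Int ~ Bool

Answer: 1.0 : 6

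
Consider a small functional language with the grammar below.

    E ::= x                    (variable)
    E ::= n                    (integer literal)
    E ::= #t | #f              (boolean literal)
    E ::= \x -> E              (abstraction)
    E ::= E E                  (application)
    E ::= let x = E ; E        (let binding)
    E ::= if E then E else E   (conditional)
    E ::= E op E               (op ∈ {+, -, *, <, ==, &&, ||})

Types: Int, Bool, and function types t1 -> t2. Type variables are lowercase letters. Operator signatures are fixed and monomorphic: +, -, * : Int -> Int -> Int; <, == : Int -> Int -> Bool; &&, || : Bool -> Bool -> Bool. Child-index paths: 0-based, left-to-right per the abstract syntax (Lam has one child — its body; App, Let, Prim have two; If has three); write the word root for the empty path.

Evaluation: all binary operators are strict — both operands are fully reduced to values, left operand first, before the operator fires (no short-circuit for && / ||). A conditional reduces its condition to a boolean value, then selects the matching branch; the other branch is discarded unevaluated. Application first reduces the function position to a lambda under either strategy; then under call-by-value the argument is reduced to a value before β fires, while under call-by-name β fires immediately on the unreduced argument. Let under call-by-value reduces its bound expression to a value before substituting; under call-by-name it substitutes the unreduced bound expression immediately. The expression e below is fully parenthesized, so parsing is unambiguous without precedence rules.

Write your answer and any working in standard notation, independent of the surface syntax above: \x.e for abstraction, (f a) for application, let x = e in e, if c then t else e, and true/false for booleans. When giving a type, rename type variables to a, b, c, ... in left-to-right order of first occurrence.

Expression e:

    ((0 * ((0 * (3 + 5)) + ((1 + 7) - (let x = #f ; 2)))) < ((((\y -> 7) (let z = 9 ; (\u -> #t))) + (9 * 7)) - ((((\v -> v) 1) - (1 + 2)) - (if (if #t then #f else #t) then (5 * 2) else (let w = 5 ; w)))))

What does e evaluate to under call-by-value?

Answer: true

Working:
step 0: ((0 * ((0 * (3 + 5)) + ((1 + 7) - (let x = false in 2)))) < ((((\y.7) (let z = 9 in (\u.true))) + (9 * 7)) - ((((\v.v) 1) - (1 + 2)) - (if (if true then false else true) then (5 * 2) else (let w = 5 in w)))))
step 1: [delta@0.1.0.1] ((0 * ((0 * 8) + ((1 + 7) - (let x = false in 2)))) < ((((\y.7) (let z = 9 in (\u.true))) + (9 * 7)) - ((((\v.v) 1) - (1 + 2)) - (if (if true then false else true) then (5 * 2) else (let w = 5 in w)))))
step 2: [delta@0.1.0] ((0 * (0 + ((1 + 7) - (let x = false in 2)))) < ((((\y.7) (let z = 9 in (\u.true))) + (9 * 7)) - ((((\v.v) 1) - (1 + 2)) - (if (if true then false else true) then (5 * 2) else (let w = 5 in w)))))
step 3: [delta@0.1.1.0] ((0 * (0 + (8 - (let x = false in 2)))) < ((((\y.7) (let z = 9 in (\u.true))) + (9 * 7)) - ((((\v.v) 1) - (1 + 2)) - (if (if true then false else true) then (5 * 2) else (let w = 5 in w)))))
step 4: [let@0.1.1.1] ((0 * (0 + (8 - 2))) < ((((\y.7) (let z = 9 in (\u.true))) + (9 * 7)) - ((((\v.v) 1) - (1 + 2)) - (if (if true then false else true) then (5 * 2) else (let w = 5 in w)))))
step 5: [delta@0.1.1] ((0 * (0 + 6)) < ((((\y.7) (let z = 9 in (\u.true))) + (9 * 7)) - ((((\v.v) 1) - (1 + 2)) - (if (if true then false else true) then (5 * 2) else (let w = 5 in w)))))
step 6: [delta@0.1] ((0 * 6) < ((((\y.7) (let z = 9 in (\u.true))) + (9 * 7)) - ((((\v.v) 1) - (1 + 2)) - (if (if true then false else true) then (5 * 2) else (let w = 5 in w)))))
step 7: [delta@0] (0 < ((((\y.7) (let z = 9 in (\u.true))) + (9 * 7)) - ((((\v.v) 1) - (1 + 2)) - (if (if true then false else true) then (5 * 2) else (let w = 5 in w)))))
step 8: [let@1.0.0.1] (0 < ((((\y.7) (\u.true)) + (9 * 7)) - ((((\v.v) 1) - (1 + 2)) - (if (if true then false else true) then (5 * 2) else (let w = 5 in w)))))
step 9: [beta@1.0.0] (0 < ((7 + (9 * 7)) - ((((\v.v) 1) - (1 + 2)) - (if (if true then false else true) then (5 * 2) else (let w = 5 in w)))))
step 10: [delta@1.0.1] (0 < ((7 + 63) - ((((\v.v) 1) - (1 + 2)) - (if (if true then false else true) then (5 * 2) else (let w = 5 in w)))))
step 11: [delta@1.0] (0 < (70 - ((((\v.v) 1) - (1 + 2)) - (if (if true then false else true) then (5 * 2) else (let w = 5 in w)))))
step 12: [beta@1.1.0.0] (0 < (70 - ((1 - (1 + 2)) - (if (if true then false else true) then (5 * 2) else (let w = 5 in w)))))
step 13: [delta@1.1.0.1] (0 < (70 - ((1 - 3) - (if (if true then false else true) then (5 * 2) else (let w = 5 in w)))))
step 14: [delta@1.1.0] (0 < (70 - (-2 - (if (if true then false else true) then (5 * 2) else (let w = 5 in w)))))
step 15: [if@1.1.1.0] (0 < (70 - (-2 - (if false then (5 * 2) else (let w = 5 in w)))))
step 16: [if@1.1.1] (0 < (70 - (-2 - (let w = 5 in w))))
step 17: [let@1.1.1] (0 < (70 - (-2 - 5)))
step 18: [delta@1.1] (0 < (70 - -7))
step 19: [delta@1] (0 < 77)
step 20: [delta@root] true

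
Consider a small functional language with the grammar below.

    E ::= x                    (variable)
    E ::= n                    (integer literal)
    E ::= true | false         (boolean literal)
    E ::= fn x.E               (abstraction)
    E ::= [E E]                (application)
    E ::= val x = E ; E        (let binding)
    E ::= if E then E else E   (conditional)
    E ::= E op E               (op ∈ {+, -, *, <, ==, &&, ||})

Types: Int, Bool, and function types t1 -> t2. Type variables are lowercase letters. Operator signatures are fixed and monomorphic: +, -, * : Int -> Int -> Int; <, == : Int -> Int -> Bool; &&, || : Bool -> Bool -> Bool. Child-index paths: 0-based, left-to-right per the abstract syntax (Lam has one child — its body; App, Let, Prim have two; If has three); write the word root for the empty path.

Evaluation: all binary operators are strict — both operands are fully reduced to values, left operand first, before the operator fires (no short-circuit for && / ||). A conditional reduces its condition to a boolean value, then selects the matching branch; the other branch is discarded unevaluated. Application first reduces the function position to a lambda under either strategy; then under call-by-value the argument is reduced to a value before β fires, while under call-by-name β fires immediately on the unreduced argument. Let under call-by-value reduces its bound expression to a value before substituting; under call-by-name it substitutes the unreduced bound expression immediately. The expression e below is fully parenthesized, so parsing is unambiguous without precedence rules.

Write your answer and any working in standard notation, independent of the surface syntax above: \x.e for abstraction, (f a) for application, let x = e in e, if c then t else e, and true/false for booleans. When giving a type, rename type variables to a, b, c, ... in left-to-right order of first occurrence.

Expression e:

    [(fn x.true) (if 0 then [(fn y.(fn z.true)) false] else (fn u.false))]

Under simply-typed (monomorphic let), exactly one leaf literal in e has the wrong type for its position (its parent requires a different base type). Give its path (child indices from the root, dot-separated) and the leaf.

Answer: 1.0 : 0

Trace:
\x._ : a -> Bool
  unify Int ~ Bool
  FAIL: mismatch Int ~ Bool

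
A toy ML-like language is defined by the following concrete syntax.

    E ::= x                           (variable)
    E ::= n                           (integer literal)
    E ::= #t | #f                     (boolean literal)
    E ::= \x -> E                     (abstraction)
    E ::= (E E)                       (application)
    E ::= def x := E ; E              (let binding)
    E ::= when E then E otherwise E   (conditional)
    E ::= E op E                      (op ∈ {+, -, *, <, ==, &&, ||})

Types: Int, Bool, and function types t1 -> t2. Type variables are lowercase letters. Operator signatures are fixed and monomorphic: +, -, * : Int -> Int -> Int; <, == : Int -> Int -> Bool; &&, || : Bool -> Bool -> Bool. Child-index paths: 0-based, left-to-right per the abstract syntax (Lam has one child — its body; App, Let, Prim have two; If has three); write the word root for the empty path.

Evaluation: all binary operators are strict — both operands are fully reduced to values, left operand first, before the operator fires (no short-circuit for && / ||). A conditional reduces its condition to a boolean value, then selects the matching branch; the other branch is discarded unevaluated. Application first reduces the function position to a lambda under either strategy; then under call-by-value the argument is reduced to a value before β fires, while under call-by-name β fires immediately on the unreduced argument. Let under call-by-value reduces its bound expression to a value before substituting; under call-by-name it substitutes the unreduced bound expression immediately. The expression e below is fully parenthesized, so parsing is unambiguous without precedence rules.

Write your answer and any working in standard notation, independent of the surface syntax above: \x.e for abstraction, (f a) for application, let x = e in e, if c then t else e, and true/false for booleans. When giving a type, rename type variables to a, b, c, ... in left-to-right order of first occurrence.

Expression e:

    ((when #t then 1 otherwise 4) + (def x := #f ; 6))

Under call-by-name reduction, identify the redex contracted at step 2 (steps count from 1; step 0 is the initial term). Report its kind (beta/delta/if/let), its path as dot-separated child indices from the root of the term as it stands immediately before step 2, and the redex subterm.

Answer: let at 1 : (let x = false in 6)

Derivation:
step 0: ((if true then 1 else 4) + (let x = false in 6))
step 1: [if@0] (1 + (let x = false in 6))
step 2: [let@1] (1 + 6)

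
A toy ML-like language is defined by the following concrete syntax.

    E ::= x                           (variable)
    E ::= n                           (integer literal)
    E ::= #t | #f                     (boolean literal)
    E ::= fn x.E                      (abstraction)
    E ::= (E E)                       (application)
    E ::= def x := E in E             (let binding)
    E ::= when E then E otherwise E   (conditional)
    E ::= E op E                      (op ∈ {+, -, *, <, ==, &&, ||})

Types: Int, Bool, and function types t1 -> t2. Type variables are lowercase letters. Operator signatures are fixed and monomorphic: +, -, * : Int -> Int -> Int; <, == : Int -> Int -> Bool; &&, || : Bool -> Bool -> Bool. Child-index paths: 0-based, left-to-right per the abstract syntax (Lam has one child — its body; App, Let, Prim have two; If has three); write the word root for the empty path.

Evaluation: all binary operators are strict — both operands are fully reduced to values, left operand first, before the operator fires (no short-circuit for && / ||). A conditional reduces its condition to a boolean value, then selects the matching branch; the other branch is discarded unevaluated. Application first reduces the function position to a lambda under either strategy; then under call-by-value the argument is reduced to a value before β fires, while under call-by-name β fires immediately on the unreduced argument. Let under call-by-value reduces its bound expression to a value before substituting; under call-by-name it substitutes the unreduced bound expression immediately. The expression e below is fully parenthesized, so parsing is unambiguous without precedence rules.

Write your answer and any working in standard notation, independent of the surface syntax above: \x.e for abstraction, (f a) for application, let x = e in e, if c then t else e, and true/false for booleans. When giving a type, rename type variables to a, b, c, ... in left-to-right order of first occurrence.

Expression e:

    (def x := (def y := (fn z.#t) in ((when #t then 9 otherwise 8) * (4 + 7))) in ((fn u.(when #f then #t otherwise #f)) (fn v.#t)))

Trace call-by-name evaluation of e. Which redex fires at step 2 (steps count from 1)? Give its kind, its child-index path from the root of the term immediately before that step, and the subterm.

Trace:
step 0: (let x = (let y = (\z.true) in ((if true then 9 else 8) * (4 + 7))) in ((\u.(if false then true else false)) (\v.true)))
step 1: [let@root] ((\u.(if false then true else false)) (\v.true))
step 2: [beta@root] (if false then true else false)

Answer: beta at root : ((\u.(if false then true else false)) (\v.true))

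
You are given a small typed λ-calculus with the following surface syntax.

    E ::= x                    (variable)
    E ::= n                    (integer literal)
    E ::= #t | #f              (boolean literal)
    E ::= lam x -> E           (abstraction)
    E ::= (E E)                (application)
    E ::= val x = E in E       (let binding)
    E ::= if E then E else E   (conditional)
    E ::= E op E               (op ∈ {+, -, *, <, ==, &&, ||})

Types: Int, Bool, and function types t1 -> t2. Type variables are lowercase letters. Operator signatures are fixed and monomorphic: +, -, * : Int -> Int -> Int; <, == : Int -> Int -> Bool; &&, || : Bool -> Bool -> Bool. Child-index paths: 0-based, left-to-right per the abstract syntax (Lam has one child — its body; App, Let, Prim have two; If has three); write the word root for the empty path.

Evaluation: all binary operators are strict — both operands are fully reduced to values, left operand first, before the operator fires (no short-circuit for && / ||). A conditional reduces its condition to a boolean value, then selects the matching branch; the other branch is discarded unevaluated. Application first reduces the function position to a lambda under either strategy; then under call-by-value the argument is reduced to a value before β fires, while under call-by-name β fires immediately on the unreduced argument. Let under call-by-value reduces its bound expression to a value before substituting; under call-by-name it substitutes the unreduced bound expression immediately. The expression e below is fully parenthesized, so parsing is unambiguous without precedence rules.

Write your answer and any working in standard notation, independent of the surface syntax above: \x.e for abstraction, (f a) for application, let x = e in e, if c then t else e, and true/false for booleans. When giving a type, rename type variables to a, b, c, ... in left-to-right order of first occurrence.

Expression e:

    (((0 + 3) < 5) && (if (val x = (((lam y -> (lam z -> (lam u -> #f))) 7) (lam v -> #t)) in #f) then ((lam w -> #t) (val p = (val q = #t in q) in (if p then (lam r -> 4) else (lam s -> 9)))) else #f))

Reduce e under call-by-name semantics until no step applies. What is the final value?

Answer: false

Trace:
step 0: (((0 + 3) < 5) && (if (let x = (((\y.(\z.(\u.false))) 7) (\v.true)) in false) then ((\w.true) (let p = (let q = true in q) in (if p then (\r.4) else (\s.9)))) else false))
step 1: [delta@0.0] ((3 < 5) && (if (let x = (((\y.(\z.(\u.false))) 7) (\v.true)) in false) then ((\w.true) (let p = (let q = true in q) in (if p then (\r.4) else (\s.9)))) else false))
step 2: [delta@0] (true && (if (let x = (((\y.(\z.(\u.false))) 7) (\v.true)) in false) then ((\w.true) (let p = (let q = true in q) in (if p then (\r.4) else (\s.9)))) else false))
step 3: [let@1.0] (true && (if false then ((\w.true) (let p = (let q = true in q) in (if p then (\r.4) else (\s.9)))) else false))
step 4: [if@1] (true && false)
step 5: [delta@root] false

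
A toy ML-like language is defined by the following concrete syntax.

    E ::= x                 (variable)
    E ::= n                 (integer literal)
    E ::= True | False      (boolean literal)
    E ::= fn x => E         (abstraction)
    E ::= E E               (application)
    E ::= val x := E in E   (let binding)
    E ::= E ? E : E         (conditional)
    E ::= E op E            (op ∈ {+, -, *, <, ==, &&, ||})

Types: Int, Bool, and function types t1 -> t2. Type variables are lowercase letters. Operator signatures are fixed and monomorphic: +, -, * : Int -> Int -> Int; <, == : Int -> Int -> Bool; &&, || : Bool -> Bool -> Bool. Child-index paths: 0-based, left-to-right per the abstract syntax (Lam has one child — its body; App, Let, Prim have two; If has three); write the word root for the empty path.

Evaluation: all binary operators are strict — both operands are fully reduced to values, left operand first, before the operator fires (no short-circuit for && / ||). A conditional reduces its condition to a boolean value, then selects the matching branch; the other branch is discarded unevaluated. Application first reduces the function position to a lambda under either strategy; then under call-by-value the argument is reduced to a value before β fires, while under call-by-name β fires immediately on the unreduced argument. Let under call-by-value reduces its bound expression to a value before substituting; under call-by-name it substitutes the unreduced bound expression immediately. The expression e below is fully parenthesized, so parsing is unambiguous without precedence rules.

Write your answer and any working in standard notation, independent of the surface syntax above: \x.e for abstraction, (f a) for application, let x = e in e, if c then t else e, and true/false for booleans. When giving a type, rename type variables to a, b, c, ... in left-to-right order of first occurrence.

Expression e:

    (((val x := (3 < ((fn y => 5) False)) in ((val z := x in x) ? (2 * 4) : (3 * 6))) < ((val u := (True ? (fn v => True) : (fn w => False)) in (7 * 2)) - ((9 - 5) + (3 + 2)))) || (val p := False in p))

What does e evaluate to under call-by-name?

Answer: false

Derivation:
step 0: (((let x = (3 < ((\y.5) false)) in (if (let z = x in x) then (2 * 4) else (3 * 6))) < ((let u = (if true then (\v.true) else (\w.false)) in (7 * 2)) - ((9 - 5) + (3 + 2)))) || (let p = false in p))
step 1: [let@0.0] (((if (let z = (3 < ((\y.5) false)) in (3 < ((\y.5) false))) then (2 * 4) else (3 * 6)) < ((let u = (if true then (\v.true) else (\w.false)) in (7 * 2)) - ((9 - 5) + (3 + 2)))) || (let p = false in p))
step 2: [let@0.0.0] (((if (3 < ((\y.5) false)) then (2 * 4) else (3 * 6)) < ((let u = (if true then (\v.true) else (\w.false)) in (7 * 2)) - ((9 - 5) + (3 + 2)))) || (let p = false in p))
step 3: [beta@0.0.0.1] (((if (3 < 5) then (2 * 4) else (3 * 6)) < ((let u = (if true then (\v.true) else (\w.false)) in (7 * 2)) - ((9 - 5) + (3 + 2)))) || (let p = false in p))
step 4: [delta@0.0.0] (((if true then (2 * 4) else (3 * 6)) < ((let u = (if true then (\v.true) else (\w.false)) in (7 * 2)) - ((9 - 5) + (3 + 2)))) || (let p = false in p))
step 5: [if@0.0] (((2 * 4) < ((let u = (if true then (\v.true) else (\w.false)) in (7 * 2)) - ((9 - 5) + (3 + 2)))) || (let p = false in p))
step 6: [delta@0.0] ((8 < ((let u = (if true then (\v.true) else (\w.false)) in (7 * 2)) - ((9 - 5) + (3 + 2)))) || (let p = false in p))
step 7: [let@0.1.0] ((8 < ((7 * 2) - ((9 - 5) + (3 + 2)))) || (let p = false in p))
step 8: [delta@0.1.0] ((8 < (14 - ((9 - 5) + (3 + 2)))) || (let p = false in p))
step 9: [delta@0.1.1.0] ((8 < (14 - (4 + (3 + 2)))) || (let p = false in p))
step 10: [delta@0.1.1.1] ((8 < (14 - (4 + 5))) || (let p = false in p))
step 11: [delta@0.1.1] ((8 < (14 - 9)) || (let p = false in p))
step 12: [delta@0.1] ((8 < 5) || (let p = false in p))
step 13: [delta@0] (false || (let p = false in p))
step 14: [let@1] (false || false)
step 15: [delta@root] false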